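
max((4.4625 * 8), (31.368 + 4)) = 35.7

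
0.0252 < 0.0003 False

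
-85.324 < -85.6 False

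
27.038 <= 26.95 False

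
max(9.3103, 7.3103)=9.3103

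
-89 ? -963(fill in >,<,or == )>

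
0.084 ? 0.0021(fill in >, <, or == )>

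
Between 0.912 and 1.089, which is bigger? 1.089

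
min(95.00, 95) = 95.00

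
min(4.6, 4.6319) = 4.6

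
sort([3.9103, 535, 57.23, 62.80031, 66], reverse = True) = [535, 66, 62.80031, 57.23, 3.9103]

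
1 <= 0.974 False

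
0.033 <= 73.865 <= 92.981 True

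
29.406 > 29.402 True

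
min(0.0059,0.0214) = 0.0059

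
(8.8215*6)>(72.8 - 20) True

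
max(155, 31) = 155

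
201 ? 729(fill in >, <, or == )<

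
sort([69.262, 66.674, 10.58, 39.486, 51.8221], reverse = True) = [69.262, 66.674, 51.8221, 39.486, 10.58]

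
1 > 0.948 True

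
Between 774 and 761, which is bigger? 774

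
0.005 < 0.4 True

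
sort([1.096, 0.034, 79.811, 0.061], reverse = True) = [79.811, 1.096, 0.061, 0.034]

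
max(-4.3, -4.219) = -4.219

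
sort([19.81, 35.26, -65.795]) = [-65.795, 19.81, 35.26]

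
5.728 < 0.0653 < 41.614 False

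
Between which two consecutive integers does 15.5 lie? 15 and 16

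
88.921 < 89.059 True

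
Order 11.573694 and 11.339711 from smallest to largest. 11.339711, 11.573694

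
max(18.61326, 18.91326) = 18.91326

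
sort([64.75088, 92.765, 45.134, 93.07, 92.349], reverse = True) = [93.07, 92.765, 92.349, 64.75088, 45.134]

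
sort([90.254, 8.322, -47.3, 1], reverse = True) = [90.254, 8.322, 1, -47.3]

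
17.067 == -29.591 False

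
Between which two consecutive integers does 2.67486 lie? 2 and 3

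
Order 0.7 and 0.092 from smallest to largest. 0.092, 0.7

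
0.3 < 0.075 False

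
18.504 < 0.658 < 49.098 False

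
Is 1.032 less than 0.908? No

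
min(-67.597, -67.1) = -67.597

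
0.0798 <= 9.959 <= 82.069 True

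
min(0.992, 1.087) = 0.992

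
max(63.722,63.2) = 63.722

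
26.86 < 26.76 False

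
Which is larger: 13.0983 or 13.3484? 13.3484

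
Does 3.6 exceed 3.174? Yes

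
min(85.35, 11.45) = 11.45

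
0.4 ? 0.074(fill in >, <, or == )>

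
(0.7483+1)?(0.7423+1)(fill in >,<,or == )>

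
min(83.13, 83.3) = 83.13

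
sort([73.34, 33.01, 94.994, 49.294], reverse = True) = [94.994, 73.34, 49.294, 33.01]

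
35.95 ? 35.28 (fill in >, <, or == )>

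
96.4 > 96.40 False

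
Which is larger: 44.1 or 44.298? 44.298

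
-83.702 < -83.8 False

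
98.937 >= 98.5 True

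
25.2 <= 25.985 True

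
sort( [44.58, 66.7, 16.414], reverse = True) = [66.7, 44.58, 16.414]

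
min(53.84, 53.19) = 53.19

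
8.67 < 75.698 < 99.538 True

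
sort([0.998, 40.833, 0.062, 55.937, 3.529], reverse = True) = [55.937, 40.833, 3.529, 0.998, 0.062]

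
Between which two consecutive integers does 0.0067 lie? 0 and 1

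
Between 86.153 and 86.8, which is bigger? 86.8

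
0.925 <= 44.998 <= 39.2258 False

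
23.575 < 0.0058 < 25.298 False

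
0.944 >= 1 False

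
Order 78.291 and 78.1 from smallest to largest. 78.1, 78.291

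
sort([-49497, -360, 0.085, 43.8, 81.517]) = [-49497, -360, 0.085, 43.8, 81.517]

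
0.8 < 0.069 False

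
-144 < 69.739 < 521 True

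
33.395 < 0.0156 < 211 False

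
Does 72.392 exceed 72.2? Yes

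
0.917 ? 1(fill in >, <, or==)<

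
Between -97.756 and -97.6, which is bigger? -97.6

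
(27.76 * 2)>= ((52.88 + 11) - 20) True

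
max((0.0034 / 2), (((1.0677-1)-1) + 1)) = 0.0677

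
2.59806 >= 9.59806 False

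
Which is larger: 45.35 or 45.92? 45.92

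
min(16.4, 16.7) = 16.4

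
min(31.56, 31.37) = 31.37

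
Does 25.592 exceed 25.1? Yes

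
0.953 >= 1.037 False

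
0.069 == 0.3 False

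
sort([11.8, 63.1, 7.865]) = [7.865, 11.8, 63.1]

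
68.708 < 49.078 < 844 False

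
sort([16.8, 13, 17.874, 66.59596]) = [13, 16.8, 17.874, 66.59596]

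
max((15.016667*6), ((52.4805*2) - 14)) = 90.961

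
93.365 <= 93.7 True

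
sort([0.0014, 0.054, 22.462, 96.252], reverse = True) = [96.252, 22.462, 0.054, 0.0014]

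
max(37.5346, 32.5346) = 37.5346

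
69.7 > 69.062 True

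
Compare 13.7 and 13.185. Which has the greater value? 13.7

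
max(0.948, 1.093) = 1.093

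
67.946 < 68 True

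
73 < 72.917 False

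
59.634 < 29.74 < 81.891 False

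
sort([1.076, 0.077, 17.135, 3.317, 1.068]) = [0.077, 1.068, 1.076, 3.317, 17.135]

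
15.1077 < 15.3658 True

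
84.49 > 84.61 False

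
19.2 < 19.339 True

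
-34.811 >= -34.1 False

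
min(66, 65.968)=65.968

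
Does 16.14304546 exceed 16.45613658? No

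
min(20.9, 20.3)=20.3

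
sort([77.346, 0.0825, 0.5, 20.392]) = [0.0825, 0.5, 20.392, 77.346]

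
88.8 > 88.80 False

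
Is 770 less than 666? No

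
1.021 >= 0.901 True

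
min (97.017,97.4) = 97.017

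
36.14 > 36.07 True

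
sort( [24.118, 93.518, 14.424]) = [14.424, 24.118, 93.518]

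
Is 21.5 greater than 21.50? No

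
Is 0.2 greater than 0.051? Yes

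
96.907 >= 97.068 False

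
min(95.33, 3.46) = 3.46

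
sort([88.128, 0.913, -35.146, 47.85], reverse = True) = [88.128, 47.85, 0.913, -35.146]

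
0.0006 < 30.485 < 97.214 True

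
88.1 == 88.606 False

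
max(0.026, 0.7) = 0.7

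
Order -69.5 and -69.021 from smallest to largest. -69.5, -69.021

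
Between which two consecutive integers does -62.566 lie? -63 and -62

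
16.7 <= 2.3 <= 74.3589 False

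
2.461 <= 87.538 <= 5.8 False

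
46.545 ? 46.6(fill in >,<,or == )<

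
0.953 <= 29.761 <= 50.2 True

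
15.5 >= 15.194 True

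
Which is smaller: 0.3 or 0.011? 0.011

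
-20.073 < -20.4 False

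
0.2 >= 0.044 True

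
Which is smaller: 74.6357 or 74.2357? 74.2357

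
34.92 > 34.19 True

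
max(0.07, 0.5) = 0.5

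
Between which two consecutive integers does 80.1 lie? 80 and 81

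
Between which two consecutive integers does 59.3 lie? 59 and 60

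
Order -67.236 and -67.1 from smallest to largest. -67.236, -67.1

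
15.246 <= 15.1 False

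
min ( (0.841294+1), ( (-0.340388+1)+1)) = 1.659612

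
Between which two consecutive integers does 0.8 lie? 0 and 1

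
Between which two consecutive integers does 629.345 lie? 629 and 630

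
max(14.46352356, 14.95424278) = 14.95424278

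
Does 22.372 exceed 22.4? No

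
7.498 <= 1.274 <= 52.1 False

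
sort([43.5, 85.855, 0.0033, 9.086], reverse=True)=[85.855, 43.5, 9.086, 0.0033]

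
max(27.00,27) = 27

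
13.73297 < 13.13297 False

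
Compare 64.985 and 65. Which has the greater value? 65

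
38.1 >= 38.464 False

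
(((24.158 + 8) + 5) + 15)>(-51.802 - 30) True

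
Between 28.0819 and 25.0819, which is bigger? 28.0819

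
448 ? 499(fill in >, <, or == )<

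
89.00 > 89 False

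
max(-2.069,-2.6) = -2.069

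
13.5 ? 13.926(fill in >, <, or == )<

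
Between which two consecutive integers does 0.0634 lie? 0 and 1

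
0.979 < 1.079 True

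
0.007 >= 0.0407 False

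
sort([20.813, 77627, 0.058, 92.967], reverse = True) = [77627, 92.967, 20.813, 0.058]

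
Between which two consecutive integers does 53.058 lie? 53 and 54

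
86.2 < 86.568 True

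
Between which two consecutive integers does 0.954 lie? 0 and 1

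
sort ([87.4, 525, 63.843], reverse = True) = [525, 87.4, 63.843]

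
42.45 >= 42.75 False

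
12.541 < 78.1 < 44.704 False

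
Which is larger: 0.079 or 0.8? 0.8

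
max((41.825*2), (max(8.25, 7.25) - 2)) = 83.65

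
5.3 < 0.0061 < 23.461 False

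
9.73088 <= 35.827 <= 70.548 True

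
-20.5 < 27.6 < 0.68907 False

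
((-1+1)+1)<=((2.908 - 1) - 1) False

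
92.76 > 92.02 True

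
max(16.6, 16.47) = 16.6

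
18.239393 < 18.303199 True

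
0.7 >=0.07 True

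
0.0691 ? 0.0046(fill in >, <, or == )>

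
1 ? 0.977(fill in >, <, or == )>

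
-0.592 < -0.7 False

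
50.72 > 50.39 True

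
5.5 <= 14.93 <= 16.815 True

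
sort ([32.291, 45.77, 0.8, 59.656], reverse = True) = [59.656, 45.77, 32.291, 0.8]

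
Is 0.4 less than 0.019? No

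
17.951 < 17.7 False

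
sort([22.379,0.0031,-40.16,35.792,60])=[-40.16,0.0031,22.379,35.792,60]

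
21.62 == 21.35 False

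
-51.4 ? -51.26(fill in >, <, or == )<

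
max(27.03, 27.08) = 27.08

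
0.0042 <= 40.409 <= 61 True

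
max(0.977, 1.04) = 1.04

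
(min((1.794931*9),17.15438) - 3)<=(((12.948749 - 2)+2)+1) True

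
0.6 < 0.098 False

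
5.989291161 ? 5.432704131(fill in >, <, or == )>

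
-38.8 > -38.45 False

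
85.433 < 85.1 False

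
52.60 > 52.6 False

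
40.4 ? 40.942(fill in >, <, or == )<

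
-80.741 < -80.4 True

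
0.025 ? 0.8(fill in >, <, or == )<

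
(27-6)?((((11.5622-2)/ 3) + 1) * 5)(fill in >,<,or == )>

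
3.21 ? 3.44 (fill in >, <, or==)<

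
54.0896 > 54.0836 True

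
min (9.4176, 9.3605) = 9.3605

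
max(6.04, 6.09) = 6.09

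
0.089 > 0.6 False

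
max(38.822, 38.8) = 38.822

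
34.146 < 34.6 True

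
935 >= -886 True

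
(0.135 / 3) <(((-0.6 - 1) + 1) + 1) True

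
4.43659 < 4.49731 True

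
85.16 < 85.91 True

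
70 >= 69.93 True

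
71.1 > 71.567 False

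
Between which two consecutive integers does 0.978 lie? 0 and 1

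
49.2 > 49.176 True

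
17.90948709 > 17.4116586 True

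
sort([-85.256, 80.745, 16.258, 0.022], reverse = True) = [80.745, 16.258, 0.022, -85.256]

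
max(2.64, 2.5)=2.64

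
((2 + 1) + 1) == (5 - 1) True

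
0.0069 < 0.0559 True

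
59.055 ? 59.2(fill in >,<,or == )<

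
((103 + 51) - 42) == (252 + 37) False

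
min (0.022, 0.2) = 0.022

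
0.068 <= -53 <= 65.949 False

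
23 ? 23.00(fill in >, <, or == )==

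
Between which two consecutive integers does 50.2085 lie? 50 and 51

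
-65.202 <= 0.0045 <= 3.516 True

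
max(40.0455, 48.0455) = 48.0455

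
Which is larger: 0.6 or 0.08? 0.6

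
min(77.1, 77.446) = 77.1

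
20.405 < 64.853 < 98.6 True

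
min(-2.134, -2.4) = -2.4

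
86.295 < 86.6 True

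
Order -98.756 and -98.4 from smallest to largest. -98.756, -98.4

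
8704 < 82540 True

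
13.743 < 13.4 False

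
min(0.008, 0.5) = 0.008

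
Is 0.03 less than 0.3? Yes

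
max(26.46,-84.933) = 26.46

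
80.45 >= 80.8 False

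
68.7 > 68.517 True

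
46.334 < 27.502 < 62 False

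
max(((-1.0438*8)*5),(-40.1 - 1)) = -41.1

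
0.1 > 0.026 True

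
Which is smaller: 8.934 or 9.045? 8.934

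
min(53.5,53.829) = 53.5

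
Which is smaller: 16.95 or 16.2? 16.2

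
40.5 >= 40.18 True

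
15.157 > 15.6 False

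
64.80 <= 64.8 True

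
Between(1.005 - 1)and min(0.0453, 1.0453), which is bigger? min(0.0453, 1.0453)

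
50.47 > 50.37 True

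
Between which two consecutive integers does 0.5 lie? 0 and 1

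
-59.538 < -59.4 True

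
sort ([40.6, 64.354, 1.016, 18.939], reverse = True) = [64.354, 40.6, 18.939, 1.016]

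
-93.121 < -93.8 False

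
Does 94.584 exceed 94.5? Yes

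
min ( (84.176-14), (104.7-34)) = 70.176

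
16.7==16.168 False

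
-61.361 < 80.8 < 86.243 True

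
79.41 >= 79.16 True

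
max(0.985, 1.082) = 1.082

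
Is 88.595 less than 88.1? No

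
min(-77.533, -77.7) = -77.7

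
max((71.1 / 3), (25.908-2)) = 23.908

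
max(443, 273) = 443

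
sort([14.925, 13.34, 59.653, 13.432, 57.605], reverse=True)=[59.653, 57.605, 14.925, 13.432, 13.34]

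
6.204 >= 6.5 False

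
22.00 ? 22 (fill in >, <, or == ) ==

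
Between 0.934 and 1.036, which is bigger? 1.036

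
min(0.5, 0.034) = 0.034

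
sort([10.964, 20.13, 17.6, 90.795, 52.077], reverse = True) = [90.795, 52.077, 20.13, 17.6, 10.964]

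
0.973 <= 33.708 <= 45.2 True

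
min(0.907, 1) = 0.907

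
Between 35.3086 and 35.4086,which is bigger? 35.4086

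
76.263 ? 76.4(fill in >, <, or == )<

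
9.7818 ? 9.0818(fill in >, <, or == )>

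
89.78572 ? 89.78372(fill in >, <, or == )>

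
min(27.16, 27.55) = 27.16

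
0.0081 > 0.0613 False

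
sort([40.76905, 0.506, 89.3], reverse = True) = [89.3, 40.76905, 0.506]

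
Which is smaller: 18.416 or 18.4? 18.4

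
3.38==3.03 False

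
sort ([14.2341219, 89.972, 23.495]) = [14.2341219, 23.495, 89.972]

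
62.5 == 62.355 False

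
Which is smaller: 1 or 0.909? 0.909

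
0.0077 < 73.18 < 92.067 True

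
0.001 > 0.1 False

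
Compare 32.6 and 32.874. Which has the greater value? 32.874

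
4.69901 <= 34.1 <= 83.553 True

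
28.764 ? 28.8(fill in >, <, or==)<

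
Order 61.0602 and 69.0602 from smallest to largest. 61.0602, 69.0602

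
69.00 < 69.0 False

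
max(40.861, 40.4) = 40.861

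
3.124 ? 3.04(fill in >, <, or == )>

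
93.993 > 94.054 False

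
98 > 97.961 True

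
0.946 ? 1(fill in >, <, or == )<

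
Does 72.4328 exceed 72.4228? Yes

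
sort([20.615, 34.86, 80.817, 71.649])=[20.615, 34.86, 71.649, 80.817]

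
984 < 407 False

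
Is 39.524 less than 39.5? No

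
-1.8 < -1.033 True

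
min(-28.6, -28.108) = -28.6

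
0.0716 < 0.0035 False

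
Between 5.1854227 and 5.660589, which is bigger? 5.660589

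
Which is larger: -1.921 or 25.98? 25.98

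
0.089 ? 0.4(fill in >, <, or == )<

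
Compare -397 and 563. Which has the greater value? 563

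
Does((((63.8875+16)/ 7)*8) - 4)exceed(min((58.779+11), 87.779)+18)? No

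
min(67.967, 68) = 67.967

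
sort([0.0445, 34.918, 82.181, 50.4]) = [0.0445, 34.918, 50.4, 82.181]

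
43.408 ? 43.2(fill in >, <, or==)>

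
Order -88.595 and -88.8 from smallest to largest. -88.8, -88.595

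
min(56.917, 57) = 56.917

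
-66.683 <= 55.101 True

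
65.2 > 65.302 False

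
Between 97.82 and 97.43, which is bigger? 97.82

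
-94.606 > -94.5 False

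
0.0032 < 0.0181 True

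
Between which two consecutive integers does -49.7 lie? -50 and -49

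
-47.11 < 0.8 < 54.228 True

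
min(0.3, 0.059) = 0.059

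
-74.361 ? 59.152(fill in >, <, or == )<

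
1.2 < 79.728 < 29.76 False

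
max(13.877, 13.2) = 13.877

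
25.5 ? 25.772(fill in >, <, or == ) <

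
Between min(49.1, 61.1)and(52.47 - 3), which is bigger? (52.47 - 3)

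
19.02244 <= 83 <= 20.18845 False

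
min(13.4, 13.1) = 13.1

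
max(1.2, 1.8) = 1.8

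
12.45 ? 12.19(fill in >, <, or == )>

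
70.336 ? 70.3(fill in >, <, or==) >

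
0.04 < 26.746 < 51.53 True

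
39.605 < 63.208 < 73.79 True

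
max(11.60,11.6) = 11.6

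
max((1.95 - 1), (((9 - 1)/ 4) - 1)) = 1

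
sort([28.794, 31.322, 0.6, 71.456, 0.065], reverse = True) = [71.456, 31.322, 28.794, 0.6, 0.065]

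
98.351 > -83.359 True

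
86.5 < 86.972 True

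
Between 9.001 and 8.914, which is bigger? 9.001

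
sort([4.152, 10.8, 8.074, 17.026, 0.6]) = [0.6, 4.152, 8.074, 10.8, 17.026]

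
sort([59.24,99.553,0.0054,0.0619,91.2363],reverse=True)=[99.553,91.2363,59.24,0.0619,0.0054]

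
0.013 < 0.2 True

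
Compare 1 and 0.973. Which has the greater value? 1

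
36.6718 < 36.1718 False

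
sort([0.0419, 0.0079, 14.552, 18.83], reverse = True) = [18.83, 14.552, 0.0419, 0.0079]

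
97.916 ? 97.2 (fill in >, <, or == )>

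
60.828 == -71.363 False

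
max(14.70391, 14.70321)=14.70391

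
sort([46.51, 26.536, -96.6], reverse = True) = [46.51, 26.536, -96.6]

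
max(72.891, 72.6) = 72.891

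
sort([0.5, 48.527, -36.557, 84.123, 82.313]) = [-36.557, 0.5, 48.527, 82.313, 84.123]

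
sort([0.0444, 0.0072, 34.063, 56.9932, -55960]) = [-55960, 0.0072, 0.0444, 34.063, 56.9932]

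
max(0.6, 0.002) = 0.6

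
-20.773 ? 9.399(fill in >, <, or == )<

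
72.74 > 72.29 True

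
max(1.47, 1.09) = 1.47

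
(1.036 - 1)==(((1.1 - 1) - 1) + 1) False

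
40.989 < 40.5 False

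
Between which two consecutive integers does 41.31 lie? 41 and 42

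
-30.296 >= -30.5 True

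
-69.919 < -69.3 True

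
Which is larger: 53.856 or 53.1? 53.856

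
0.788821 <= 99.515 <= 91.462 False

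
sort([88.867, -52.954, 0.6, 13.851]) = [-52.954, 0.6, 13.851, 88.867]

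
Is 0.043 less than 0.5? Yes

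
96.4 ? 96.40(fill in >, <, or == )==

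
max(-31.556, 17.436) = 17.436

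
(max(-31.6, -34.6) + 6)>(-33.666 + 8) True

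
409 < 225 False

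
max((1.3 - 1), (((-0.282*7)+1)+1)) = 0.3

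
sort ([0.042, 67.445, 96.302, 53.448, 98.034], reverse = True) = [98.034, 96.302, 67.445, 53.448, 0.042]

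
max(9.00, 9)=9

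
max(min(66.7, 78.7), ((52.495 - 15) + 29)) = 66.7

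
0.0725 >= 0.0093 True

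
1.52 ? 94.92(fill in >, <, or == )<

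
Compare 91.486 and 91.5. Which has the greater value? 91.5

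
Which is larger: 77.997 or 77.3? 77.997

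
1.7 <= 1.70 True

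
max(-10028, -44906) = -10028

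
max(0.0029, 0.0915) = 0.0915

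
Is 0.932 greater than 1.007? No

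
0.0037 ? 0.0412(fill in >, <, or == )<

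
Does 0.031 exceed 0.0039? Yes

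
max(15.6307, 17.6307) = 17.6307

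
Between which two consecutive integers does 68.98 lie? 68 and 69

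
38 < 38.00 False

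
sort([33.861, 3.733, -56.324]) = [-56.324, 3.733, 33.861]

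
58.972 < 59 True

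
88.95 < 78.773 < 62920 False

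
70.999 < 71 True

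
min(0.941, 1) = 0.941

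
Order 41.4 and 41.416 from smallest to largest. 41.4, 41.416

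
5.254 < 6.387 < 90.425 True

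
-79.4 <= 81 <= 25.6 False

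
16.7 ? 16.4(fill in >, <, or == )>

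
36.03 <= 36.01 False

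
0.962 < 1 True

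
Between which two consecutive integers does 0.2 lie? 0 and 1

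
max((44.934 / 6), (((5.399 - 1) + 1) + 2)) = 7.489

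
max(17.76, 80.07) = 80.07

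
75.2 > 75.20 False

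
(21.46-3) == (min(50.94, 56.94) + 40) False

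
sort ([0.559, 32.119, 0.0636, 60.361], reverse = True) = [60.361, 32.119, 0.559, 0.0636]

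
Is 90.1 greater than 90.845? No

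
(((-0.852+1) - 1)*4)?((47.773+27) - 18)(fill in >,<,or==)<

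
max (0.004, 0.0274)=0.0274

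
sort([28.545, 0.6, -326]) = [-326, 0.6, 28.545]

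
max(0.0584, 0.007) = 0.0584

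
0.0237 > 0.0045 True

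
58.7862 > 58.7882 False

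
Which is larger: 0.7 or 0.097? 0.7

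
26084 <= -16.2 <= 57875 False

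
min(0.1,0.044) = 0.044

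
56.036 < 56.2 True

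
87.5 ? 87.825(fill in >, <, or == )<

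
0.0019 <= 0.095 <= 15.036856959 True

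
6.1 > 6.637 False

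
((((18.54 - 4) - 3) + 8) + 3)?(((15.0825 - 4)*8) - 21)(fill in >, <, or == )<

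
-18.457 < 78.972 True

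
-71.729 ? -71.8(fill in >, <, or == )>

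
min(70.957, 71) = 70.957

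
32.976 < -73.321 False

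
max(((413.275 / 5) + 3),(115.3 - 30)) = 85.655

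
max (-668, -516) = -516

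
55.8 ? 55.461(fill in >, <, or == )>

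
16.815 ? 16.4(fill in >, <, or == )>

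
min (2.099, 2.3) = 2.099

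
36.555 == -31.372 False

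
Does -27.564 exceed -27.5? No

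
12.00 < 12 False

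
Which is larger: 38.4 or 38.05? 38.4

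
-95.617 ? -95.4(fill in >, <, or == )<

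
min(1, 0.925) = 0.925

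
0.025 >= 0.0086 True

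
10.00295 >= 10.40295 False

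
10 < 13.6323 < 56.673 True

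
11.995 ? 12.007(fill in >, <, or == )<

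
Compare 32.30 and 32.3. They are equal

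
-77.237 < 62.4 True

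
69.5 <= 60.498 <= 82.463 False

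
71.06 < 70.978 False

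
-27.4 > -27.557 True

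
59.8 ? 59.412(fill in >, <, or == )>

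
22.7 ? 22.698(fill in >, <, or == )>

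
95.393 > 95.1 True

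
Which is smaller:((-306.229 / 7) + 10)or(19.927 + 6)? ((-306.229 / 7) + 10)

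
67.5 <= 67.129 False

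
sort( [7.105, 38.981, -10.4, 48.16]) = [-10.4, 7.105, 38.981, 48.16]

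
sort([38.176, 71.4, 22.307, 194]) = [22.307, 38.176, 71.4, 194]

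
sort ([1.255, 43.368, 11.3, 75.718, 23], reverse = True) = [75.718, 43.368, 23, 11.3, 1.255]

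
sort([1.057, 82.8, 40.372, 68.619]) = [1.057, 40.372, 68.619, 82.8]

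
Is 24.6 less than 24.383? No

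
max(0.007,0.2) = 0.2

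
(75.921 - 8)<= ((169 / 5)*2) False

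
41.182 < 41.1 False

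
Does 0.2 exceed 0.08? Yes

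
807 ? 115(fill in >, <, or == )>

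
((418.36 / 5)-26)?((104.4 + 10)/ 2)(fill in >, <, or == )>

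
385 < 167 False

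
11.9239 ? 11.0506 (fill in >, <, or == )>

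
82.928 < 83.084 True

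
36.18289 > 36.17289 True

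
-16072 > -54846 True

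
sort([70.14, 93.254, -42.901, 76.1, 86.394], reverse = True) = [93.254, 86.394, 76.1, 70.14, -42.901]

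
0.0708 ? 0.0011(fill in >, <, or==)>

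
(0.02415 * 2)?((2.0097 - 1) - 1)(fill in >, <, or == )>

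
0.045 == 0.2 False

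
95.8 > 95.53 True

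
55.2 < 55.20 False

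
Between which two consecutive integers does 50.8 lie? 50 and 51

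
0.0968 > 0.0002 True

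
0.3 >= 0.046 True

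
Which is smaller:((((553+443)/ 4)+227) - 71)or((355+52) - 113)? ((355+52) - 113)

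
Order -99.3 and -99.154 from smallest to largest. -99.3, -99.154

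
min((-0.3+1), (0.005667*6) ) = 0.034002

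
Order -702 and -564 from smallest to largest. -702, -564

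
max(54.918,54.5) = 54.918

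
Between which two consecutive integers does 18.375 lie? 18 and 19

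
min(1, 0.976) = 0.976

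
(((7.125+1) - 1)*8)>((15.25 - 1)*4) False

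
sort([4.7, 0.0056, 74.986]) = [0.0056, 4.7, 74.986]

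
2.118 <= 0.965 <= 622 False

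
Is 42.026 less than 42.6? Yes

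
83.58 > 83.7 False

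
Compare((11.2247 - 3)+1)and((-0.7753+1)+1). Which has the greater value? ((11.2247 - 3)+1)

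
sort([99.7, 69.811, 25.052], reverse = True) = [99.7, 69.811, 25.052]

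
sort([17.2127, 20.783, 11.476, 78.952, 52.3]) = [11.476, 17.2127, 20.783, 52.3, 78.952]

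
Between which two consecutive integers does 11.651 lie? 11 and 12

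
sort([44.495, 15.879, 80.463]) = [15.879, 44.495, 80.463]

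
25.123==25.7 False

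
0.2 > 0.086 True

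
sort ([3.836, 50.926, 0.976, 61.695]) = [0.976, 3.836, 50.926, 61.695]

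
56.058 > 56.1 False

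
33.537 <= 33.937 True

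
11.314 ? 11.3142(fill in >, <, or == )<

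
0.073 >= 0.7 False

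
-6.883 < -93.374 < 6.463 False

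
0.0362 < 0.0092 False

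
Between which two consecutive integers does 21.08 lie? 21 and 22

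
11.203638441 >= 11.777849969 False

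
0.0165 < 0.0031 False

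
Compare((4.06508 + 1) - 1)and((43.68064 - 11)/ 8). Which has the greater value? ((43.68064 - 11)/ 8)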